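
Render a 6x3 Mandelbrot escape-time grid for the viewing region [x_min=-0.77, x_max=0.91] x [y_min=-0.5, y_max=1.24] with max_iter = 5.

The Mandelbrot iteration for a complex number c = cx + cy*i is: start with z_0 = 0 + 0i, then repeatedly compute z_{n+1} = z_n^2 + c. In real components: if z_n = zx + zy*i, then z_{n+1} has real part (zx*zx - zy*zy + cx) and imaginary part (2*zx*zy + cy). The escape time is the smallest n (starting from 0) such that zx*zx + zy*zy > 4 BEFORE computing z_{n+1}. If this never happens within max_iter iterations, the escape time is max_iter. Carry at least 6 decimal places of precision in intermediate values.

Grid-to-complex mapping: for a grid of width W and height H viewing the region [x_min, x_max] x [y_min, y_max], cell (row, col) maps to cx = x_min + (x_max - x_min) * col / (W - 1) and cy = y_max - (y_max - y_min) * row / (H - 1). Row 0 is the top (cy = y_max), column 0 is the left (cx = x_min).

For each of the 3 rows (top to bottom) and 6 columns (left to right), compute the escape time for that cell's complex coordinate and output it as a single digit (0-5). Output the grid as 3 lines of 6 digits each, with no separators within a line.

Answer: 333222
555543
555542

Derivation:
(row=0, col=0): c = -0.7700 + 1.2400i → escape time 3
(row=0, col=1): c = -0.4340 + 1.2400i → escape time 3
(row=0, col=2): c = -0.0980 + 1.2400i → escape time 3
(row=0, col=3): c = 0.2380 + 1.2400i → escape time 2
(row=0, col=4): c = 0.5740 + 1.2400i → escape time 2
(row=0, col=5): c = 0.9100 + 1.2400i → escape time 2
(row=1, col=0): c = -0.7700 + 0.3700i → escape time 5
(row=1, col=1): c = -0.4340 + 0.3700i → escape time 5
(row=1, col=2): c = -0.0980 + 0.3700i → escape time 5
(row=1, col=3): c = 0.2380 + 0.3700i → escape time 5
(row=1, col=4): c = 0.5740 + 0.3700i → escape time 4
(row=1, col=5): c = 0.9100 + 0.3700i → escape time 3
(row=2, col=0): c = -0.7700 + -0.5000i → escape time 5
(row=2, col=1): c = -0.4340 + -0.5000i → escape time 5
(row=2, col=2): c = -0.0980 + -0.5000i → escape time 5
(row=2, col=3): c = 0.2380 + -0.5000i → escape time 5
(row=2, col=4): c = 0.5740 + -0.5000i → escape time 4
(row=2, col=5): c = 0.9100 + -0.5000i → escape time 2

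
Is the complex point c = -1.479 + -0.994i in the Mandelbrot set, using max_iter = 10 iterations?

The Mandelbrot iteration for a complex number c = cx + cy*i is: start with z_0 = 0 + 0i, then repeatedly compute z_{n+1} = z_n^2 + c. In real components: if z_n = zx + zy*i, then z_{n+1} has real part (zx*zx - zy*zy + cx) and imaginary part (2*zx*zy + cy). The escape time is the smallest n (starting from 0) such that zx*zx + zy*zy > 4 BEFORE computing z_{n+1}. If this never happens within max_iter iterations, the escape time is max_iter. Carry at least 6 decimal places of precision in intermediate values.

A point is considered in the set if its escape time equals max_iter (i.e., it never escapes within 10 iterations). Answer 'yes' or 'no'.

Answer: no

Derivation:
z_0 = 0 + 0i, c = -1.4790 + -0.9940i
Iter 1: z = -1.4790 + -0.9940i, |z|^2 = 3.1755
Iter 2: z = -0.2796 + 1.9463i, |z|^2 = 3.8661
Iter 3: z = -5.1887 + -2.0823i, |z|^2 = 31.2589
Escaped at iteration 3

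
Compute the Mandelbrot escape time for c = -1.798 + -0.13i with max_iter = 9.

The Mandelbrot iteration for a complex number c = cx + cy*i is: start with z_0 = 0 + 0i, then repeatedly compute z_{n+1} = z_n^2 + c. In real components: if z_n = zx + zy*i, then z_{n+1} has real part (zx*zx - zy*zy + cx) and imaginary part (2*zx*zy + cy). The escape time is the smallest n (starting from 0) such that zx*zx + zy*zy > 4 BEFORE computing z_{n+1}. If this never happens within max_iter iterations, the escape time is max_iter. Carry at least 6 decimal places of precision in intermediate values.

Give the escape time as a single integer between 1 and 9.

Answer: 4

Derivation:
z_0 = 0 + 0i, c = -1.7980 + -0.1300i
Iter 1: z = -1.7980 + -0.1300i, |z|^2 = 3.2497
Iter 2: z = 1.4179 + 0.3375i, |z|^2 = 2.1243
Iter 3: z = 0.0986 + 0.8270i, |z|^2 = 0.6937
Iter 4: z = -2.4723 + 0.0330i, |z|^2 = 6.1132
Escaped at iteration 4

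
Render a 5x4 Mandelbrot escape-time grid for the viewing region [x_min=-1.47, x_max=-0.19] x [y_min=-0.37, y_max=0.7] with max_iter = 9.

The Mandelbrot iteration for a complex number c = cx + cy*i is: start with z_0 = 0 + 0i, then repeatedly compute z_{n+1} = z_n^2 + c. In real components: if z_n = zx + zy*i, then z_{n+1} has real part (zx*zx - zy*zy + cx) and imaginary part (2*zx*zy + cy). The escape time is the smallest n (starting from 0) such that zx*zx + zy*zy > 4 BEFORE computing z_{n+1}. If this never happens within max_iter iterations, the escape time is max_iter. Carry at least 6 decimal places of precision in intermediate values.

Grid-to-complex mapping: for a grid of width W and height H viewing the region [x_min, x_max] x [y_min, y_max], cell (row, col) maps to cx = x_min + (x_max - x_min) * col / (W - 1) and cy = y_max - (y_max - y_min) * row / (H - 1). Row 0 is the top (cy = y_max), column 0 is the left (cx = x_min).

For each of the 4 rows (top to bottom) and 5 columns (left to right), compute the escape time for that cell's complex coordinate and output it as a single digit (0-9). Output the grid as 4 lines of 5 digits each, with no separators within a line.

Answer: 33499
59899
99999
47799

Derivation:
(row=0, col=0): c = -1.4700 + 0.7000i → escape time 3
(row=0, col=1): c = -1.1500 + 0.7000i → escape time 3
(row=0, col=2): c = -0.8300 + 0.7000i → escape time 4
(row=0, col=3): c = -0.5100 + 0.7000i → escape time 9
(row=0, col=4): c = -0.1900 + 0.7000i → escape time 9
(row=1, col=0): c = -1.4700 + 0.3433i → escape time 5
(row=1, col=1): c = -1.1500 + 0.3433i → escape time 9
(row=1, col=2): c = -0.8300 + 0.3433i → escape time 8
(row=1, col=3): c = -0.5100 + 0.3433i → escape time 9
(row=1, col=4): c = -0.1900 + 0.3433i → escape time 9
(row=2, col=0): c = -1.4700 + -0.0133i → escape time 9
(row=2, col=1): c = -1.1500 + -0.0133i → escape time 9
(row=2, col=2): c = -0.8300 + -0.0133i → escape time 9
(row=2, col=3): c = -0.5100 + -0.0133i → escape time 9
(row=2, col=4): c = -0.1900 + -0.0133i → escape time 9
(row=3, col=0): c = -1.4700 + -0.3700i → escape time 4
(row=3, col=1): c = -1.1500 + -0.3700i → escape time 7
(row=3, col=2): c = -0.8300 + -0.3700i → escape time 7
(row=3, col=3): c = -0.5100 + -0.3700i → escape time 9
(row=3, col=4): c = -0.1900 + -0.3700i → escape time 9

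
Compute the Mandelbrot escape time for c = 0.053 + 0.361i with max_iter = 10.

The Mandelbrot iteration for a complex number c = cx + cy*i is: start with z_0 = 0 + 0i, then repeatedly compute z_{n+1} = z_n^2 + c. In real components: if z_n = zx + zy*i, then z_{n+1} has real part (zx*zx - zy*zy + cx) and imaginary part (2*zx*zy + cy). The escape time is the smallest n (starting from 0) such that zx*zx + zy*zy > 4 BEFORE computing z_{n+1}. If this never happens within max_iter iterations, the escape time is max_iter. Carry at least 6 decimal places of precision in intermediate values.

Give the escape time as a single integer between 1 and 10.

z_0 = 0 + 0i, c = 0.0530 + 0.3610i
Iter 1: z = 0.0530 + 0.3610i, |z|^2 = 0.1331
Iter 2: z = -0.0745 + 0.3993i, |z|^2 = 0.1650
Iter 3: z = -0.1009 + 0.3015i, |z|^2 = 0.1011
Iter 4: z = -0.0277 + 0.3002i, |z|^2 = 0.0909
Iter 5: z = -0.0363 + 0.3444i, |z|^2 = 0.1199
Iter 6: z = -0.0643 + 0.3360i, |z|^2 = 0.1170
Iter 7: z = -0.0557 + 0.3178i, |z|^2 = 0.1041
Iter 8: z = -0.0449 + 0.3256i, |z|^2 = 0.1080
Iter 9: z = -0.0510 + 0.3318i, |z|^2 = 0.1127

Answer: 10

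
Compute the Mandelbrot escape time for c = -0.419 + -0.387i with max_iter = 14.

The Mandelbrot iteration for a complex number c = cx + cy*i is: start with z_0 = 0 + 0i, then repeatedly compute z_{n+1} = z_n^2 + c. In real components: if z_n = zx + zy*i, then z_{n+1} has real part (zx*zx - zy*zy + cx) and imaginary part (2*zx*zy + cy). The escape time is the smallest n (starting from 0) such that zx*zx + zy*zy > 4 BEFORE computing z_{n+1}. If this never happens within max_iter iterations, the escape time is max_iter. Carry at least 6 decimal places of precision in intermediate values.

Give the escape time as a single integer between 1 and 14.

Answer: 14

Derivation:
z_0 = 0 + 0i, c = -0.4190 + -0.3870i
Iter 1: z = -0.4190 + -0.3870i, |z|^2 = 0.3253
Iter 2: z = -0.3932 + -0.0627i, |z|^2 = 0.1585
Iter 3: z = -0.2683 + -0.3377i, |z|^2 = 0.1860
Iter 4: z = -0.4610 + -0.2058i, |z|^2 = 0.2549
Iter 5: z = -0.2488 + -0.1973i, |z|^2 = 0.1008
Iter 6: z = -0.3960 + -0.2889i, |z|^2 = 0.2403
Iter 7: z = -0.3456 + -0.1582i, |z|^2 = 0.1445
Iter 8: z = -0.3246 + -0.2776i, |z|^2 = 0.1824
Iter 9: z = -0.3907 + -0.2068i, |z|^2 = 0.1954
Iter 10: z = -0.3091 + -0.2254i, |z|^2 = 0.1464
Iter 11: z = -0.3743 + -0.2476i, |z|^2 = 0.2014
Iter 12: z = -0.3402 + -0.2016i, |z|^2 = 0.1564
Iter 13: z = -0.3439 + -0.2498i, |z|^2 = 0.1807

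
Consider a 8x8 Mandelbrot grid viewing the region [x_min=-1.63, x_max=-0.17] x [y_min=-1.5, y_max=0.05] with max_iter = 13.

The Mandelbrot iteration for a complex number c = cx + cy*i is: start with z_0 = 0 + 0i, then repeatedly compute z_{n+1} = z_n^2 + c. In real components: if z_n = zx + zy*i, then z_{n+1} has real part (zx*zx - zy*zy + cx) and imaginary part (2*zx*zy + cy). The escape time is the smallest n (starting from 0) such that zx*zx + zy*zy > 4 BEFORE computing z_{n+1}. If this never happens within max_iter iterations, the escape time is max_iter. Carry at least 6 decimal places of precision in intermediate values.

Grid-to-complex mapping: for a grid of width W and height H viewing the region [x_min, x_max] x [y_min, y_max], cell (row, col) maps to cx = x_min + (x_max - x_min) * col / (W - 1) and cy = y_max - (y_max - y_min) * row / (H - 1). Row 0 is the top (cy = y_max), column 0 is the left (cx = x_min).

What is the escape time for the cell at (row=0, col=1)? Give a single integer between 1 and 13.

z_0 = 0 + 0i, c = -1.4214 + 0.0500i
Iter 1: z = -1.4214 + 0.0500i, |z|^2 = 2.0230
Iter 2: z = 0.5965 + -0.0921i, |z|^2 = 0.3643
Iter 3: z = -1.0741 + -0.0599i, |z|^2 = 1.1572
Iter 4: z = -0.2714 + 0.1787i, |z|^2 = 0.1056
Iter 5: z = -1.3797 + -0.0470i, |z|^2 = 1.9058
Iter 6: z = 0.4800 + 0.1797i, |z|^2 = 0.2627
Iter 7: z = -1.2233 + 0.2226i, |z|^2 = 1.5461
Iter 8: z = 0.0256 + -0.4945i, |z|^2 = 0.2452
Iter 9: z = -1.6653 + 0.0247i, |z|^2 = 2.7739
Iter 10: z = 1.3513 + -0.0322i, |z|^2 = 1.8270
Iter 11: z = 0.4035 + -0.0370i, |z|^2 = 0.1642
Iter 12: z = -1.2600 + 0.0202i, |z|^2 = 1.5880

Answer: 13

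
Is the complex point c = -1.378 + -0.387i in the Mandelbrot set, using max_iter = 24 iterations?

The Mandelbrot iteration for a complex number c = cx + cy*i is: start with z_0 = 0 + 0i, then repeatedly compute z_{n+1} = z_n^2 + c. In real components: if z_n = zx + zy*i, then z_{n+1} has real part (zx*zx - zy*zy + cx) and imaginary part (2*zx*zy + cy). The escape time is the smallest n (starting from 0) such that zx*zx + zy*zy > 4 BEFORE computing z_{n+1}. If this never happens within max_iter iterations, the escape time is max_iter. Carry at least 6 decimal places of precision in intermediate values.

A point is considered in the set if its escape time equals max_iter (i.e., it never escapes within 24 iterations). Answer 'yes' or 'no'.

z_0 = 0 + 0i, c = -1.3780 + -0.3870i
Iter 1: z = -1.3780 + -0.3870i, |z|^2 = 2.0487
Iter 2: z = 0.3711 + 0.6796i, |z|^2 = 0.5995
Iter 3: z = -1.7021 + 0.1174i, |z|^2 = 2.9109
Iter 4: z = 1.5053 + -0.7866i, |z|^2 = 2.8848
Iter 5: z = 0.2692 + -2.7553i, |z|^2 = 7.6643
Escaped at iteration 5

Answer: no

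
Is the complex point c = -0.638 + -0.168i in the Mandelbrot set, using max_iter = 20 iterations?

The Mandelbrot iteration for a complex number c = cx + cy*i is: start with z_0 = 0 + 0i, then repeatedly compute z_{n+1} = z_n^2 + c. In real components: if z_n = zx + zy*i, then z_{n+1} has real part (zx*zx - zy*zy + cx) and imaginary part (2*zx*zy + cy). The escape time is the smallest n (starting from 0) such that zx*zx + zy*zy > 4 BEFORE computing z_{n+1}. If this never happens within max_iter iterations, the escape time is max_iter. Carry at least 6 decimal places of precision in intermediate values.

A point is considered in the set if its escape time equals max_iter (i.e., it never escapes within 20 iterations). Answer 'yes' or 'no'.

Answer: yes

Derivation:
z_0 = 0 + 0i, c = -0.6380 + -0.1680i
Iter 1: z = -0.6380 + -0.1680i, |z|^2 = 0.4353
Iter 2: z = -0.2592 + 0.0464i, |z|^2 = 0.0693
Iter 3: z = -0.5730 + -0.1920i, |z|^2 = 0.3652
Iter 4: z = -0.3466 + 0.0521i, |z|^2 = 0.1228
Iter 5: z = -0.5206 + -0.2041i, |z|^2 = 0.3127
Iter 6: z = -0.4086 + 0.0445i, |z|^2 = 0.1690
Iter 7: z = -0.4730 + -0.2044i, |z|^2 = 0.2655
Iter 8: z = -0.4560 + 0.0253i, |z|^2 = 0.2086
Iter 9: z = -0.4307 + -0.1911i, |z|^2 = 0.2220
Iter 10: z = -0.4890 + -0.0034i, |z|^2 = 0.2392
Iter 11: z = -0.3989 + -0.1647i, |z|^2 = 0.1862
Iter 12: z = -0.5060 + -0.0366i, |z|^2 = 0.2574
Iter 13: z = -0.3833 + -0.1309i, |z|^2 = 0.1640
Iter 14: z = -0.5082 + -0.0676i, |z|^2 = 0.2629
Iter 15: z = -0.3843 + -0.0992i, |z|^2 = 0.1575
Iter 16: z = -0.5002 + -0.0917i, |z|^2 = 0.2586
Iter 17: z = -0.3962 + -0.0762i, |z|^2 = 0.1628
Iter 18: z = -0.4868 + -0.1076i, |z|^2 = 0.2486
Iter 19: z = -0.4126 + -0.0632i, |z|^2 = 0.1742
Did not escape in 20 iterations → in set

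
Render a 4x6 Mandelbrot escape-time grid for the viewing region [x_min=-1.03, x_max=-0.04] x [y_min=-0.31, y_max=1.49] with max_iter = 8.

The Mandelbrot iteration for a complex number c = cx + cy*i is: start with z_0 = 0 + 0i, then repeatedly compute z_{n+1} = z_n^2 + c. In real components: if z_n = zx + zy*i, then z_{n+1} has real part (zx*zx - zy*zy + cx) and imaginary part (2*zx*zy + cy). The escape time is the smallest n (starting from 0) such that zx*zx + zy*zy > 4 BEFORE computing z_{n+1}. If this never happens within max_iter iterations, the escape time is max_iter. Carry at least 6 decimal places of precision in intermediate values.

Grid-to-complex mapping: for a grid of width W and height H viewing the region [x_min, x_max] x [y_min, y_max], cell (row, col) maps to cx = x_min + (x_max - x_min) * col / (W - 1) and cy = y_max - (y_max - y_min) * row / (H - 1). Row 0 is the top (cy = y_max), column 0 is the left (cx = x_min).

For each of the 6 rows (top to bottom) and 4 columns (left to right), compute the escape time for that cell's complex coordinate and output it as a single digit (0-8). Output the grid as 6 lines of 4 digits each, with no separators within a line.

(row=0, col=0): c = -1.0300 + 1.4900i → escape time 2
(row=0, col=1): c = -0.7000 + 1.4900i → escape time 2
(row=0, col=2): c = -0.3700 + 1.4900i → escape time 2
(row=0, col=3): c = -0.0400 + 1.4900i → escape time 2
(row=1, col=0): c = -1.0300 + 1.1300i → escape time 3
(row=1, col=1): c = -0.7000 + 1.1300i → escape time 3
(row=1, col=2): c = -0.3700 + 1.1300i → escape time 4
(row=1, col=3): c = -0.0400 + 1.1300i → escape time 4
(row=2, col=0): c = -1.0300 + 0.7700i → escape time 3
(row=2, col=1): c = -0.7000 + 0.7700i → escape time 4
(row=2, col=2): c = -0.3700 + 0.7700i → escape time 7
(row=2, col=3): c = -0.0400 + 0.7700i → escape time 8
(row=3, col=0): c = -1.0300 + 0.4100i → escape time 6
(row=3, col=1): c = -0.7000 + 0.4100i → escape time 8
(row=3, col=2): c = -0.3700 + 0.4100i → escape time 8
(row=3, col=3): c = -0.0400 + 0.4100i → escape time 8
(row=4, col=0): c = -1.0300 + 0.0500i → escape time 8
(row=4, col=1): c = -0.7000 + 0.0500i → escape time 8
(row=4, col=2): c = -0.3700 + 0.0500i → escape time 8
(row=4, col=3): c = -0.0400 + 0.0500i → escape time 8
(row=5, col=0): c = -1.0300 + -0.3100i → escape time 8
(row=5, col=1): c = -0.7000 + -0.3100i → escape time 8
(row=5, col=2): c = -0.3700 + -0.3100i → escape time 8
(row=5, col=3): c = -0.0400 + -0.3100i → escape time 8

Answer: 2222
3344
3478
6888
8888
8888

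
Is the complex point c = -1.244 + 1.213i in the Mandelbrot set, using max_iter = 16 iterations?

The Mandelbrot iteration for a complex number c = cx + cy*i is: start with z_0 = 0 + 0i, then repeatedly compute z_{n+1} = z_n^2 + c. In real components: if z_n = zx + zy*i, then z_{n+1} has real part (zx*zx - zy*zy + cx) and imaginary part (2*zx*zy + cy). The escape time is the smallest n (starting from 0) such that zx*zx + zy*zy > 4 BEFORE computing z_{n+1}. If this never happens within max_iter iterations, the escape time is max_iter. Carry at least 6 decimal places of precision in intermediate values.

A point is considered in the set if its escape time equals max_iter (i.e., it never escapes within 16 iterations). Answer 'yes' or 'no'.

Answer: no

Derivation:
z_0 = 0 + 0i, c = -1.2440 + 1.2130i
Iter 1: z = -1.2440 + 1.2130i, |z|^2 = 3.0189
Iter 2: z = -1.1678 + -1.8049i, |z|^2 = 4.6217
Escaped at iteration 2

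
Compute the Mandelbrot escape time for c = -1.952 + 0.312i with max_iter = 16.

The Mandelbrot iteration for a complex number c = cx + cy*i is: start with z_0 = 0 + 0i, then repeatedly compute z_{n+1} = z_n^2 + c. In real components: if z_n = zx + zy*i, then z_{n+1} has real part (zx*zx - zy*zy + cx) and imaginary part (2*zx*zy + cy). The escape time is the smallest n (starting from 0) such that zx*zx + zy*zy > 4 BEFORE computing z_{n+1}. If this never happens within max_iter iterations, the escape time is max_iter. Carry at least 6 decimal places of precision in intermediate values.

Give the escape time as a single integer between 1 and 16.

Answer: 3

Derivation:
z_0 = 0 + 0i, c = -1.9520 + 0.3120i
Iter 1: z = -1.9520 + 0.3120i, |z|^2 = 3.9076
Iter 2: z = 1.7610 + -0.9060i, |z|^2 = 3.9219
Iter 3: z = 0.3281 + -2.8790i, |z|^2 = 8.3964
Escaped at iteration 3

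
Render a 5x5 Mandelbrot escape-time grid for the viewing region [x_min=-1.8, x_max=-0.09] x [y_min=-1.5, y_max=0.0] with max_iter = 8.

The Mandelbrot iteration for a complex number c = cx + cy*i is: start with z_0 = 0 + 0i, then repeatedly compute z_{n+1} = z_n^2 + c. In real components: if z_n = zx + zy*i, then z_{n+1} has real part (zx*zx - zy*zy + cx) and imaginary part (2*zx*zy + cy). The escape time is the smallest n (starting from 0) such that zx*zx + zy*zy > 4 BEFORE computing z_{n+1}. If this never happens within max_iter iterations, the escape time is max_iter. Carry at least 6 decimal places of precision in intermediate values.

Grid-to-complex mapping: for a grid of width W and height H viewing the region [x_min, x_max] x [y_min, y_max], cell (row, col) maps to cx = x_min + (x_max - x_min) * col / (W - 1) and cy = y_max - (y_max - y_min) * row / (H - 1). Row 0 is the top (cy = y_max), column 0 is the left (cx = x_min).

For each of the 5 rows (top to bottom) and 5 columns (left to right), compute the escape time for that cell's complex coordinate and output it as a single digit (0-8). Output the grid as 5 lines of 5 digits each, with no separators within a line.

Answer: 88888
35788
23468
12335
11222

Derivation:
(row=0, col=0): c = -1.8000 + 0.0000i → escape time 8
(row=0, col=1): c = -1.3725 + 0.0000i → escape time 8
(row=0, col=2): c = -0.9450 + 0.0000i → escape time 8
(row=0, col=3): c = -0.5175 + 0.0000i → escape time 8
(row=0, col=4): c = -0.0900 + 0.0000i → escape time 8
(row=1, col=0): c = -1.8000 + -0.3750i → escape time 3
(row=1, col=1): c = -1.3725 + -0.3750i → escape time 5
(row=1, col=2): c = -0.9450 + -0.3750i → escape time 7
(row=1, col=3): c = -0.5175 + -0.3750i → escape time 8
(row=1, col=4): c = -0.0900 + -0.3750i → escape time 8
(row=2, col=0): c = -1.8000 + -0.7500i → escape time 2
(row=2, col=1): c = -1.3725 + -0.7500i → escape time 3
(row=2, col=2): c = -0.9450 + -0.7500i → escape time 4
(row=2, col=3): c = -0.5175 + -0.7500i → escape time 6
(row=2, col=4): c = -0.0900 + -0.7500i → escape time 8
(row=3, col=0): c = -1.8000 + -1.1250i → escape time 1
(row=3, col=1): c = -1.3725 + -1.1250i → escape time 2
(row=3, col=2): c = -0.9450 + -1.1250i → escape time 3
(row=3, col=3): c = -0.5175 + -1.1250i → escape time 3
(row=3, col=4): c = -0.0900 + -1.1250i → escape time 5
(row=4, col=0): c = -1.8000 + -1.5000i → escape time 1
(row=4, col=1): c = -1.3725 + -1.5000i → escape time 1
(row=4, col=2): c = -0.9450 + -1.5000i → escape time 2
(row=4, col=3): c = -0.5175 + -1.5000i → escape time 2
(row=4, col=4): c = -0.0900 + -1.5000i → escape time 2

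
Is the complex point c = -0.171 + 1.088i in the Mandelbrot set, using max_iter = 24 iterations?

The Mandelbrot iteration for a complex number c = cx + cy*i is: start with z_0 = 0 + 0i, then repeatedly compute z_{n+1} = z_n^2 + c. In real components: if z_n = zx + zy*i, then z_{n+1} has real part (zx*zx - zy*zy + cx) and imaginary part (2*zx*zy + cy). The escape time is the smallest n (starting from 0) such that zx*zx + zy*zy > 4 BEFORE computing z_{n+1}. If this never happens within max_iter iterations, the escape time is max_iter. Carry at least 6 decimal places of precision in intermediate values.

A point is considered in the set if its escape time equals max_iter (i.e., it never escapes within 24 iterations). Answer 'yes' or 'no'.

z_0 = 0 + 0i, c = -0.1710 + 1.0880i
Iter 1: z = -0.1710 + 1.0880i, |z|^2 = 1.2130
Iter 2: z = -1.3255 + 0.7159i, |z|^2 = 2.2695
Iter 3: z = 1.0734 + -0.8099i, |z|^2 = 1.8082
Iter 4: z = 0.3254 + -0.6507i, |z|^2 = 0.5293
Iter 5: z = -0.4885 + 0.6645i, |z|^2 = 0.6803
Iter 6: z = -0.3740 + 0.4387i, |z|^2 = 0.3323
Iter 7: z = -0.2236 + 0.7599i, |z|^2 = 0.6274
Iter 8: z = -0.6984 + 0.7482i, |z|^2 = 1.0475
Iter 9: z = -0.2430 + 0.0430i, |z|^2 = 0.0609
Iter 10: z = -0.1138 + 1.0671i, |z|^2 = 1.1516
Iter 11: z = -1.2968 + 0.8452i, |z|^2 = 2.3959
Iter 12: z = 0.7963 + -1.1039i, |z|^2 = 1.8527
Iter 13: z = -0.7556 + -0.6701i, |z|^2 = 1.0200
Iter 14: z = -0.0490 + 2.1007i, |z|^2 = 4.4152
Escaped at iteration 14

Answer: no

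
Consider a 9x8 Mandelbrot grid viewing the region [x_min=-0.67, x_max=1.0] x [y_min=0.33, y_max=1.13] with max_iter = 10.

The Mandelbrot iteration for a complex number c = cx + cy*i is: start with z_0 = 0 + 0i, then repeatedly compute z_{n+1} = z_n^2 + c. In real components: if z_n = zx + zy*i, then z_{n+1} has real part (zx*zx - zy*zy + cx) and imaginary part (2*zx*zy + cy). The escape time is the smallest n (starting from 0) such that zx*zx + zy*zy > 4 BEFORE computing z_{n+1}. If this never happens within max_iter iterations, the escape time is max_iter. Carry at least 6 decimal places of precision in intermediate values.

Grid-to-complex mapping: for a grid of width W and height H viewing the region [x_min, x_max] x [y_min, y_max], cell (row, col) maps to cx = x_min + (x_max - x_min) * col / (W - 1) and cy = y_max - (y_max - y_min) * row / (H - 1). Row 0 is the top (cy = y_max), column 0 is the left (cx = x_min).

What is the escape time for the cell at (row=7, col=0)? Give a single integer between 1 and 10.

z_0 = 0 + 0i, c = -0.6700 + 0.3300i
Iter 1: z = -0.6700 + 0.3300i, |z|^2 = 0.5578
Iter 2: z = -0.3300 + -0.1122i, |z|^2 = 0.1215
Iter 3: z = -0.5737 + 0.4041i, |z|^2 = 0.4924
Iter 4: z = -0.5041 + -0.1336i, |z|^2 = 0.2720
Iter 5: z = -0.4337 + 0.4647i, |z|^2 = 0.4040
Iter 6: z = -0.6979 + -0.0731i, |z|^2 = 0.4924
Iter 7: z = -0.1883 + 0.4320i, |z|^2 = 0.2221
Iter 8: z = -0.8212 + 0.1673i, |z|^2 = 0.7023
Iter 9: z = -0.0237 + 0.0553i, |z|^2 = 0.0036

Answer: 10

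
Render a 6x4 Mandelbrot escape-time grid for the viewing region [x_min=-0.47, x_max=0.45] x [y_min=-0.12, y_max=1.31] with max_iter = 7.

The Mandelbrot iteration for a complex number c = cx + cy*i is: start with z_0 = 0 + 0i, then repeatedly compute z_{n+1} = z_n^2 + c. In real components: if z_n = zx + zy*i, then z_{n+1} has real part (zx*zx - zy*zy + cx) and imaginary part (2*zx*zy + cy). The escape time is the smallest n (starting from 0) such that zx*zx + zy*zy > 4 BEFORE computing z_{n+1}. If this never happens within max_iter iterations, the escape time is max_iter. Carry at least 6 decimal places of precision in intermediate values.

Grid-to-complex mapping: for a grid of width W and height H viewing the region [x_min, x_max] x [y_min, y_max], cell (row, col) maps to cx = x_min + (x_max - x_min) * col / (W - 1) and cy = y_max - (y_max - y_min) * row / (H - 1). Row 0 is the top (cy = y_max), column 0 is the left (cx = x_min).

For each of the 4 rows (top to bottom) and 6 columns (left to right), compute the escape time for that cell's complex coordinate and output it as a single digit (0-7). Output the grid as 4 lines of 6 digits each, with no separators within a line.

Answer: 322222
577643
777777
777776

Derivation:
(row=0, col=0): c = -0.4700 + 1.3100i → escape time 3
(row=0, col=1): c = -0.2860 + 1.3100i → escape time 2
(row=0, col=2): c = -0.1020 + 1.3100i → escape time 2
(row=0, col=3): c = 0.0820 + 1.3100i → escape time 2
(row=0, col=4): c = 0.2660 + 1.3100i → escape time 2
(row=0, col=5): c = 0.4500 + 1.3100i → escape time 2
(row=1, col=0): c = -0.4700 + 0.8333i → escape time 5
(row=1, col=1): c = -0.2860 + 0.8333i → escape time 7
(row=1, col=2): c = -0.1020 + 0.8333i → escape time 7
(row=1, col=3): c = 0.0820 + 0.8333i → escape time 6
(row=1, col=4): c = 0.2660 + 0.8333i → escape time 4
(row=1, col=5): c = 0.4500 + 0.8333i → escape time 3
(row=2, col=0): c = -0.4700 + 0.3567i → escape time 7
(row=2, col=1): c = -0.2860 + 0.3567i → escape time 7
(row=2, col=2): c = -0.1020 + 0.3567i → escape time 7
(row=2, col=3): c = 0.0820 + 0.3567i → escape time 7
(row=2, col=4): c = 0.2660 + 0.3567i → escape time 7
(row=2, col=5): c = 0.4500 + 0.3567i → escape time 7
(row=3, col=0): c = -0.4700 + -0.1200i → escape time 7
(row=3, col=1): c = -0.2860 + -0.1200i → escape time 7
(row=3, col=2): c = -0.1020 + -0.1200i → escape time 7
(row=3, col=3): c = 0.0820 + -0.1200i → escape time 7
(row=3, col=4): c = 0.2660 + -0.1200i → escape time 7
(row=3, col=5): c = 0.4500 + -0.1200i → escape time 6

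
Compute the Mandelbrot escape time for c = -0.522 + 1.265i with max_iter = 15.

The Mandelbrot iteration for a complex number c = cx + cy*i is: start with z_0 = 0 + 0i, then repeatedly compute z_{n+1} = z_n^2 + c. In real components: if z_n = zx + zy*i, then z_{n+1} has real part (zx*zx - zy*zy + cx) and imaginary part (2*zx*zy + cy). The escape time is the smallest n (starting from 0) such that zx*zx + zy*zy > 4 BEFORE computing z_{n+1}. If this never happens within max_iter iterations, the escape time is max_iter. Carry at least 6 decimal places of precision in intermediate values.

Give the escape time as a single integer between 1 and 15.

Answer: 3

Derivation:
z_0 = 0 + 0i, c = -0.5220 + 1.2650i
Iter 1: z = -0.5220 + 1.2650i, |z|^2 = 1.8727
Iter 2: z = -1.8497 + -0.0557i, |z|^2 = 3.4246
Iter 3: z = 2.8964 + 1.4709i, |z|^2 = 10.5530
Escaped at iteration 3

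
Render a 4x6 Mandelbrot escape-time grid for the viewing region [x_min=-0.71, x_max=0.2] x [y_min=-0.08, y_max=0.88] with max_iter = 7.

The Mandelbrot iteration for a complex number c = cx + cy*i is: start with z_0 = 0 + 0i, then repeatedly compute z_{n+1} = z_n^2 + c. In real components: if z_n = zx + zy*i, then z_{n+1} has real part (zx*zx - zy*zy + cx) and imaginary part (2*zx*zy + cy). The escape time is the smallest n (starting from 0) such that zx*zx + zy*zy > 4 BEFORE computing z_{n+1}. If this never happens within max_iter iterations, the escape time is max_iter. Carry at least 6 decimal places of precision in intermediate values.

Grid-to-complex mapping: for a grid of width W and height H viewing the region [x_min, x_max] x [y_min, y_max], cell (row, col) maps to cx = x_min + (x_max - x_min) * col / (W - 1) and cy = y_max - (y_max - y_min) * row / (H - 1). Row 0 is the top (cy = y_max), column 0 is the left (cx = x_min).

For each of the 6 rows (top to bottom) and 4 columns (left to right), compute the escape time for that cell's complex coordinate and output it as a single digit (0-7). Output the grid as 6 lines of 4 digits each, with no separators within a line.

(row=0, col=0): c = -0.7100 + 0.8800i → escape time 4
(row=0, col=1): c = -0.4067 + 0.8800i → escape time 5
(row=0, col=2): c = -0.1033 + 0.8800i → escape time 7
(row=0, col=3): c = 0.2000 + 0.8800i → escape time 4
(row=1, col=0): c = -0.7100 + 0.6880i → escape time 5
(row=1, col=1): c = -0.4067 + 0.6880i → escape time 7
(row=1, col=2): c = -0.1033 + 0.6880i → escape time 7
(row=1, col=3): c = 0.2000 + 0.6880i → escape time 7
(row=2, col=0): c = -0.7100 + 0.4960i → escape time 7
(row=2, col=1): c = -0.4067 + 0.4960i → escape time 7
(row=2, col=2): c = -0.1033 + 0.4960i → escape time 7
(row=2, col=3): c = 0.2000 + 0.4960i → escape time 7
(row=3, col=0): c = -0.7100 + 0.3040i → escape time 7
(row=3, col=1): c = -0.4067 + 0.3040i → escape time 7
(row=3, col=2): c = -0.1033 + 0.3040i → escape time 7
(row=3, col=3): c = 0.2000 + 0.3040i → escape time 7
(row=4, col=0): c = -0.7100 + 0.1120i → escape time 7
(row=4, col=1): c = -0.4067 + 0.1120i → escape time 7
(row=4, col=2): c = -0.1033 + 0.1120i → escape time 7
(row=4, col=3): c = 0.2000 + 0.1120i → escape time 7
(row=5, col=0): c = -0.7100 + -0.0800i → escape time 7
(row=5, col=1): c = -0.4067 + -0.0800i → escape time 7
(row=5, col=2): c = -0.1033 + -0.0800i → escape time 7
(row=5, col=3): c = 0.2000 + -0.0800i → escape time 7

Answer: 4574
5777
7777
7777
7777
7777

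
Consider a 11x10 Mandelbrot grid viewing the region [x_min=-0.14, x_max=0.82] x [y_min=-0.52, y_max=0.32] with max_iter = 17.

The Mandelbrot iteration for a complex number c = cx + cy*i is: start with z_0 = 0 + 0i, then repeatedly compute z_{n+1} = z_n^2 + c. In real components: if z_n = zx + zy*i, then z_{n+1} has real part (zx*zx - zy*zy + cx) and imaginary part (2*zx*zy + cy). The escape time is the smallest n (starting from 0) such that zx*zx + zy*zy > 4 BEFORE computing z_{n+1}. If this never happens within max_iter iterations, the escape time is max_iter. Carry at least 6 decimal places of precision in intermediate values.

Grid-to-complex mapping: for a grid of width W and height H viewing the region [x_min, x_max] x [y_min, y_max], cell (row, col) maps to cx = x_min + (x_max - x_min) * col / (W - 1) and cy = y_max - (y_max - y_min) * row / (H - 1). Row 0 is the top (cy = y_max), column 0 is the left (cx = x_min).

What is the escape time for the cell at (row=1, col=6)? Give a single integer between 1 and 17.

z_0 = 0 + 0i, c = 0.4360 + 0.2267i
Iter 1: z = 0.4360 + 0.2267i, |z|^2 = 0.2415
Iter 2: z = 0.5747 + 0.4243i, |z|^2 = 0.5103
Iter 3: z = 0.5863 + 0.7144i, |z|^2 = 0.8541
Iter 4: z = 0.2693 + 1.0643i, |z|^2 = 1.2053
Iter 5: z = -0.6242 + 0.8000i, |z|^2 = 1.0296
Iter 6: z = 0.1857 + -0.7720i, |z|^2 = 0.6305
Iter 7: z = -0.1255 + -0.0600i, |z|^2 = 0.0194
Iter 8: z = 0.4482 + 0.2417i, |z|^2 = 0.2593
Iter 9: z = 0.5784 + 0.4433i, |z|^2 = 0.5311
Iter 10: z = 0.5740 + 0.7395i, |z|^2 = 0.8764
Iter 11: z = 0.2186 + 1.0757i, |z|^2 = 1.2048
Iter 12: z = -0.6732 + 0.6969i, |z|^2 = 0.9390
Iter 13: z = 0.4035 + -0.7117i, |z|^2 = 0.6694
Iter 14: z = 0.0923 + -0.3478i, |z|^2 = 0.1295
Iter 15: z = 0.3236 + 0.1625i, |z|^2 = 0.1311
Iter 16: z = 0.5143 + 0.3318i, |z|^2 = 0.3746

Answer: 17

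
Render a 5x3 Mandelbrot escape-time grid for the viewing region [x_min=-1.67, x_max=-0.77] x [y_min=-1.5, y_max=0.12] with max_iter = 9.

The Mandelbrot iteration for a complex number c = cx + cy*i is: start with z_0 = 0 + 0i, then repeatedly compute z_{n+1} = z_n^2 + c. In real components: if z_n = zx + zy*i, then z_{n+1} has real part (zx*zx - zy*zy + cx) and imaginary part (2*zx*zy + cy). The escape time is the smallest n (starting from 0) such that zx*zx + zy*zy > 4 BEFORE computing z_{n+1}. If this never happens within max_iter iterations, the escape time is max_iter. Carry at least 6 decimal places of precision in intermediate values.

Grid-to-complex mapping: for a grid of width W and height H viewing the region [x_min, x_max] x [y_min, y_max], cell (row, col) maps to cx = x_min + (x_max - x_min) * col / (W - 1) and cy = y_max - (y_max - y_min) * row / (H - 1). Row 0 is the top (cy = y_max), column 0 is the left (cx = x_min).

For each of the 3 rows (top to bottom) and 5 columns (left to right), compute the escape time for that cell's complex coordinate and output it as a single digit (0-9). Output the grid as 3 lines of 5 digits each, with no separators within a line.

(row=0, col=0): c = -1.6700 + 0.1200i → escape time 5
(row=0, col=1): c = -1.4450 + 0.1200i → escape time 8
(row=0, col=2): c = -1.2200 + 0.1200i → escape time 9
(row=0, col=3): c = -0.9950 + 0.1200i → escape time 9
(row=0, col=4): c = -0.7700 + 0.1200i → escape time 9
(row=1, col=0): c = -1.6700 + -0.6900i → escape time 3
(row=1, col=1): c = -1.4450 + -0.6900i → escape time 3
(row=1, col=2): c = -1.2200 + -0.6900i → escape time 3
(row=1, col=3): c = -0.9950 + -0.6900i → escape time 4
(row=1, col=4): c = -0.7700 + -0.6900i → escape time 5
(row=2, col=0): c = -1.6700 + -1.5000i → escape time 1
(row=2, col=1): c = -1.4450 + -1.5000i → escape time 1
(row=2, col=2): c = -1.2200 + -1.5000i → escape time 2
(row=2, col=3): c = -0.9950 + -1.5000i → escape time 2
(row=2, col=4): c = -0.7700 + -1.5000i → escape time 2

Answer: 58999
33345
11222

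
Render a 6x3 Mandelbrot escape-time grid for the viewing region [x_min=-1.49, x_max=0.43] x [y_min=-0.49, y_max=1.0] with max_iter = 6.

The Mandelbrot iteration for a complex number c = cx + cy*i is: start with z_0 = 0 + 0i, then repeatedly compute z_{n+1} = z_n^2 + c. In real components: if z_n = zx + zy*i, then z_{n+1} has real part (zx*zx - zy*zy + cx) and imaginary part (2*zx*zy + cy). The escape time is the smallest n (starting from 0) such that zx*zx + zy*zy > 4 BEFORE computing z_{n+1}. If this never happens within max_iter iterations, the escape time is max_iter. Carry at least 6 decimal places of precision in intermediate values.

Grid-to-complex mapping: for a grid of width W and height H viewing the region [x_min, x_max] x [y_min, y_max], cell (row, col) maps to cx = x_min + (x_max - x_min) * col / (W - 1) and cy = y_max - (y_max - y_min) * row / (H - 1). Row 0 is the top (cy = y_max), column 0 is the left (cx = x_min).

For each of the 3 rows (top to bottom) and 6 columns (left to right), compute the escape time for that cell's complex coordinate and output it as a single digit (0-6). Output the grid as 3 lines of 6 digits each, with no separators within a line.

(row=0, col=0): c = -1.4900 + 1.0000i → escape time 3
(row=0, col=1): c = -1.1060 + 1.0000i → escape time 3
(row=0, col=2): c = -0.7220 + 1.0000i → escape time 3
(row=0, col=3): c = -0.3380 + 1.0000i → escape time 5
(row=0, col=4): c = 0.0460 + 1.0000i → escape time 5
(row=0, col=5): c = 0.4300 + 1.0000i → escape time 3
(row=1, col=0): c = -1.4900 + 0.2550i → escape time 5
(row=1, col=1): c = -1.1060 + 0.2550i → escape time 6
(row=1, col=2): c = -0.7220 + 0.2550i → escape time 6
(row=1, col=3): c = -0.3380 + 0.2550i → escape time 6
(row=1, col=4): c = 0.0460 + 0.2550i → escape time 6
(row=1, col=5): c = 0.4300 + 0.2550i → escape time 6
(row=2, col=0): c = -1.4900 + -0.4900i → escape time 3
(row=2, col=1): c = -1.1060 + -0.4900i → escape time 5
(row=2, col=2): c = -0.7220 + -0.4900i → escape time 6
(row=2, col=3): c = -0.3380 + -0.4900i → escape time 6
(row=2, col=4): c = 0.0460 + -0.4900i → escape time 6
(row=2, col=5): c = 0.4300 + -0.4900i → escape time 6

Answer: 333553
566666
356666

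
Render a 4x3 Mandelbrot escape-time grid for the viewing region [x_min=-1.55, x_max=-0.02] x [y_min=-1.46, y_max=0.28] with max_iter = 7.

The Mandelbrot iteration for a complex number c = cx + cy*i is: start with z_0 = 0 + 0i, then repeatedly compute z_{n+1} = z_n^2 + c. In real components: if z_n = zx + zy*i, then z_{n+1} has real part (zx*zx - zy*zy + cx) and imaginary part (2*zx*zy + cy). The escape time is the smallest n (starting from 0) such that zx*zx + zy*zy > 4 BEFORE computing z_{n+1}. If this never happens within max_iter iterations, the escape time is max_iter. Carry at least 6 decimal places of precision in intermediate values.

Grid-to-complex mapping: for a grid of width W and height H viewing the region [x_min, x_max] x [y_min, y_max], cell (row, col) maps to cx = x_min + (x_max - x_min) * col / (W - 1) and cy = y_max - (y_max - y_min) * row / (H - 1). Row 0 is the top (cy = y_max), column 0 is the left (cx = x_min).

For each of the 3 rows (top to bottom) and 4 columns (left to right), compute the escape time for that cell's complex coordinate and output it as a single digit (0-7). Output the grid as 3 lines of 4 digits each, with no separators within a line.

(row=0, col=0): c = -1.5500 + 0.2800i → escape time 5
(row=0, col=1): c = -1.0400 + 0.2800i → escape time 7
(row=0, col=2): c = -0.5300 + 0.2800i → escape time 7
(row=0, col=3): c = -0.0200 + 0.2800i → escape time 7
(row=1, col=0): c = -1.5500 + -0.5900i → escape time 3
(row=1, col=1): c = -1.0400 + -0.5900i → escape time 4
(row=1, col=2): c = -0.5300 + -0.5900i → escape time 7
(row=1, col=3): c = -0.0200 + -0.5900i → escape time 7
(row=2, col=0): c = -1.5500 + -1.4600i → escape time 1
(row=2, col=1): c = -1.0400 + -1.4600i → escape time 2
(row=2, col=2): c = -0.5300 + -1.4600i → escape time 2
(row=2, col=3): c = -0.0200 + -1.4600i → escape time 2

Answer: 5777
3477
1222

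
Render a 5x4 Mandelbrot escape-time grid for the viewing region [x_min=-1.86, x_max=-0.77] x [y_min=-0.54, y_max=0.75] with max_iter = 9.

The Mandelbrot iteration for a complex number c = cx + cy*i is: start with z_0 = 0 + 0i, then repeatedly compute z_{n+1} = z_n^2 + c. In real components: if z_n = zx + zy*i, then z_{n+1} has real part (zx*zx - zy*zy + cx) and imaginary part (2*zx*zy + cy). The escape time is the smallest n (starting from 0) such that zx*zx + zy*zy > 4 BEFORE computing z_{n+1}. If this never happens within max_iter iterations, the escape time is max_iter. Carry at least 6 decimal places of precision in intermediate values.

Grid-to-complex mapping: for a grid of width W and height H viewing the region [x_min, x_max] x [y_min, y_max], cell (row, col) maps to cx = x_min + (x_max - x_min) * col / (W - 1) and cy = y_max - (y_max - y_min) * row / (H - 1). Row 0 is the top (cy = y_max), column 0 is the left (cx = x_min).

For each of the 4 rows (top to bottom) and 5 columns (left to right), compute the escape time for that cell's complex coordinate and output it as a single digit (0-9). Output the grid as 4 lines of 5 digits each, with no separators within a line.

Answer: 13334
34799
46999
33356

Derivation:
(row=0, col=0): c = -1.8600 + 0.7500i → escape time 1
(row=0, col=1): c = -1.5875 + 0.7500i → escape time 3
(row=0, col=2): c = -1.3150 + 0.7500i → escape time 3
(row=0, col=3): c = -1.0425 + 0.7500i → escape time 3
(row=0, col=4): c = -0.7700 + 0.7500i → escape time 4
(row=1, col=0): c = -1.8600 + 0.3200i → escape time 3
(row=1, col=1): c = -1.5875 + 0.3200i → escape time 4
(row=1, col=2): c = -1.3150 + 0.3200i → escape time 7
(row=1, col=3): c = -1.0425 + 0.3200i → escape time 9
(row=1, col=4): c = -0.7700 + 0.3200i → escape time 9
(row=2, col=0): c = -1.8600 + -0.1100i → escape time 4
(row=2, col=1): c = -1.5875 + -0.1100i → escape time 6
(row=2, col=2): c = -1.3150 + -0.1100i → escape time 9
(row=2, col=3): c = -1.0425 + -0.1100i → escape time 9
(row=2, col=4): c = -0.7700 + -0.1100i → escape time 9
(row=3, col=0): c = -1.8600 + -0.5400i → escape time 3
(row=3, col=1): c = -1.5875 + -0.5400i → escape time 3
(row=3, col=2): c = -1.3150 + -0.5400i → escape time 3
(row=3, col=3): c = -1.0425 + -0.5400i → escape time 5
(row=3, col=4): c = -0.7700 + -0.5400i → escape time 6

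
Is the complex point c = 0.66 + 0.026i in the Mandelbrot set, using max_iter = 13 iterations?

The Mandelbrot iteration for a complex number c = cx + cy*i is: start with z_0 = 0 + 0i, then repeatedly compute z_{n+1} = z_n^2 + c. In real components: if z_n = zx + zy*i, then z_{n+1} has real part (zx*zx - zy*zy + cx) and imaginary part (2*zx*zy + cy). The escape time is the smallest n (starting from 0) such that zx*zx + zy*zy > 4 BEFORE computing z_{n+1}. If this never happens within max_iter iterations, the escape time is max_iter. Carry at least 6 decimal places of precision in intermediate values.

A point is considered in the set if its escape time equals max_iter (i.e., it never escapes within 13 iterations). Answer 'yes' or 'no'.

Answer: no

Derivation:
z_0 = 0 + 0i, c = 0.6600 + 0.0260i
Iter 1: z = 0.6600 + 0.0260i, |z|^2 = 0.4363
Iter 2: z = 1.0949 + 0.0603i, |z|^2 = 1.2025
Iter 3: z = 1.8552 + 0.1581i, |z|^2 = 3.4668
Iter 4: z = 4.0768 + 0.6126i, |z|^2 = 16.9960
Escaped at iteration 4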